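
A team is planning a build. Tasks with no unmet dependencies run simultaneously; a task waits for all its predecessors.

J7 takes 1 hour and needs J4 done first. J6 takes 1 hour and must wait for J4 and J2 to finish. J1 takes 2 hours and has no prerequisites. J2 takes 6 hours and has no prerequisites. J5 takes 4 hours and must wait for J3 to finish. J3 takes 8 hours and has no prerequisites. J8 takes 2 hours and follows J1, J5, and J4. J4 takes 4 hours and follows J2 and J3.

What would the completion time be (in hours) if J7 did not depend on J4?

14

Before: longest chain J3→J4→J8 = 8+4+2 = 14, finish 14.
Without J4→J7, J7's earliest start moves from 12 to 0.
New critical path: J3→J4→J8 = 8+4+2 = 14 ⇒ 14 hours.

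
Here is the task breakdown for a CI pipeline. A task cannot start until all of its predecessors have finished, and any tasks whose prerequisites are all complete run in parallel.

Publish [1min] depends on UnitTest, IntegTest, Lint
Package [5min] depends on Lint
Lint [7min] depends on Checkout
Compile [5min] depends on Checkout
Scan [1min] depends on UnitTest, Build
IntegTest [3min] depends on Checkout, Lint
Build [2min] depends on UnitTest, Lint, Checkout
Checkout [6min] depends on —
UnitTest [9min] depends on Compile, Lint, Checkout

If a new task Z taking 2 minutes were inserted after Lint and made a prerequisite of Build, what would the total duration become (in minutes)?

Originally the project takes 25 minutes.
With Z inserted, Build now waits for max(UnitTest, Lint, Checkout, Z).
New critical path: Checkout→Lint→UnitTest→Build→Scan = 6+7+9+2+1 = 25 ⇒ 25 minutes.

25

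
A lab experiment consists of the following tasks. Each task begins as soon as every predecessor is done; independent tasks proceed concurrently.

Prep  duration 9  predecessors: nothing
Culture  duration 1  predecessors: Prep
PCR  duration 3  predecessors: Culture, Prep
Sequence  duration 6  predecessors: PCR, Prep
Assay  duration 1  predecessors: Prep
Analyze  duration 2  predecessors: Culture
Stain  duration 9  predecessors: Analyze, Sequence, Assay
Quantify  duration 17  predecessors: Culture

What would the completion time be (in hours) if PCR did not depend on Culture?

27

Before: longest chain Prep→Culture→PCR→Sequence→Stain = 9+1+3+6+9 = 28, finish 28.
Without Culture→PCR, PCR's earliest start moves from 10 to 9.
New critical path: Prep→Culture→Quantify = 9+1+17 = 27 ⇒ 27 hours.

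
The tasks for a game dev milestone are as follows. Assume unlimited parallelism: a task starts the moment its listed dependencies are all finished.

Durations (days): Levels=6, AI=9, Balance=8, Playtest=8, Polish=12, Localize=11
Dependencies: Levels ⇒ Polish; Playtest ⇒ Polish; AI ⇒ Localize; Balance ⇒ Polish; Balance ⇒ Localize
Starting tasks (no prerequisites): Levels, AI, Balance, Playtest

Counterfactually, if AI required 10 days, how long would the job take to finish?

Baseline: AI→Localize = 9+11 = 20 → 20 days.
AI is on the critical path; changing it to 10 makes that path 21 days.
No other chain overtakes it, so the finish is 21 days.

21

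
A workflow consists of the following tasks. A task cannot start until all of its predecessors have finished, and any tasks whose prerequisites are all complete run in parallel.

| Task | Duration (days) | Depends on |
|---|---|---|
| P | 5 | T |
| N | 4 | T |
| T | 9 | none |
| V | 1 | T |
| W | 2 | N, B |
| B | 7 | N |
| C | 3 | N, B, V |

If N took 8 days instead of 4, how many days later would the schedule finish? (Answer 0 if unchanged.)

4

Actual critical path: T→N→B→C = 9+4+7+3 = 23 ⇒ 23 days.
Since N is critical, the +4 change carries straight to that chain (now 27 days).
The critical path is still T→N→B→C; finish is now 27 days.
Change in finish: 27 − 23 = +4 days.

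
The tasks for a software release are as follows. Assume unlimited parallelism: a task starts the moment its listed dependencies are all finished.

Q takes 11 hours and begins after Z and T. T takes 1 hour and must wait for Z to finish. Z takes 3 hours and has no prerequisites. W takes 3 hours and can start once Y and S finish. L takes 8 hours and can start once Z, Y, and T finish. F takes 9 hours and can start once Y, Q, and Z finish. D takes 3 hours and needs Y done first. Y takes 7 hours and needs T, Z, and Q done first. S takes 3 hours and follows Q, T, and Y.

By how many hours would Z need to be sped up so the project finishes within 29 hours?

Current finish: 31 hours; target: 29.
Z is on every critical path, so each hour cut from Z cuts the finish by one (this holds down to a finish of 29).
Need 31 − 29 = 2 hours off Z → Z becomes 1 hour, finish becomes 29.

2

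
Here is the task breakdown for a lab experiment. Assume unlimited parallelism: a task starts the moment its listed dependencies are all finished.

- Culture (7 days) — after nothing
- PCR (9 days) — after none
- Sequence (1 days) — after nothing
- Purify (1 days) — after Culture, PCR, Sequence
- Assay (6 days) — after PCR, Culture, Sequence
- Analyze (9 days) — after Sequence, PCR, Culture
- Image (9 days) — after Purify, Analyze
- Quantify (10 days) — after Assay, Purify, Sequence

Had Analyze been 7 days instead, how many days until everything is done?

As given, the longest chain is PCR→Analyze→Image = 9+9+9 = 27, so the finish is 27 days.
Since Analyze is critical, the -2 change carries straight to that chain (now 25 days).
New critical path: PCR→Assay→Quantify = 9+6+10 = 25 ⇒ 25 days.

25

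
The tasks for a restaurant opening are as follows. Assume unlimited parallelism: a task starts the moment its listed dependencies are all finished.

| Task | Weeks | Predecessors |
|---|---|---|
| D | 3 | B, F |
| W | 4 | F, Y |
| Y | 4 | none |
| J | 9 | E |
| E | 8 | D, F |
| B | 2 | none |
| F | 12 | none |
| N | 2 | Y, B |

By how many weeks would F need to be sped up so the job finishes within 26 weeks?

6

Current finish: 32 weeks; target: 26.
F is on every critical path, so each week cut from F cuts the finish by one (this holds down to a finish of 22).
Need 32 − 26 = 6 weeks off F → F becomes 6 weeks, finish becomes 26.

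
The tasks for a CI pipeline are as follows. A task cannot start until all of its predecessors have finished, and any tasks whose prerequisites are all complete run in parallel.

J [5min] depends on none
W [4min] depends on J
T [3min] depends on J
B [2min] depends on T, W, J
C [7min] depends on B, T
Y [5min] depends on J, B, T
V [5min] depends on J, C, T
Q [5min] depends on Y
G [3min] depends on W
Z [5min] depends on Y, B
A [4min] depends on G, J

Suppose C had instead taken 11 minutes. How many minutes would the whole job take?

The binding path is J→W→B→C→V = 5+4+2+7+5 = 23; finish at 23 minutes.
Since C is critical, the +4 change carries straight to that chain (now 27 minutes).
No other chain overtakes it, so the finish is 27 minutes.

27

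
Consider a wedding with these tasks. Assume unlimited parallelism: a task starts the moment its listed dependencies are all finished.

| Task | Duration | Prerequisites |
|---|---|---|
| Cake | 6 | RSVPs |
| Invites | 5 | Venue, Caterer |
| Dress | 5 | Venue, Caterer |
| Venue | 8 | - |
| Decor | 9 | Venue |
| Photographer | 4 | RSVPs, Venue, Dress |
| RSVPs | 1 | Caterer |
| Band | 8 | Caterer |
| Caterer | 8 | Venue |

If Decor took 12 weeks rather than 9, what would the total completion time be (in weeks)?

Baseline: Venue→Caterer→Dress→Photographer = 8+8+5+4 = 25 → 25 weeks.
Decor is off the critical path — its longest chain is 17 weeks, giving 8 of slack.
The critical path is still Venue→Caterer→Dress→Photographer; finish is now 25 weeks.

25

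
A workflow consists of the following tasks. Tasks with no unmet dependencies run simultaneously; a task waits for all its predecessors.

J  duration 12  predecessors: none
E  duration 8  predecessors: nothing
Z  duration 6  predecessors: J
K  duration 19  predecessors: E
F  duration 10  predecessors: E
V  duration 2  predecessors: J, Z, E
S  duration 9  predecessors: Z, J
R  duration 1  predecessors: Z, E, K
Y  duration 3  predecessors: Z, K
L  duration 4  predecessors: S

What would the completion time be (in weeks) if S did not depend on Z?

Original critical path: J→Z→S→L = 12+6+9+4 = 31 ⇒ 31 weeks.
Without Z→S, S's earliest start moves from 18 to 12.
New critical path: E→K→Y = 8+19+3 = 30 ⇒ 30 weeks.

30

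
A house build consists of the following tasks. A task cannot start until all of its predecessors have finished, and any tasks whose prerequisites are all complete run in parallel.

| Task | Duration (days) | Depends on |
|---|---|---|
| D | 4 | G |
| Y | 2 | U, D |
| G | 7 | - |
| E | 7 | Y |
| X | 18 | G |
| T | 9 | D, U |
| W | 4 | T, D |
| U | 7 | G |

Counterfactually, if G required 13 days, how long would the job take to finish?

Actual critical path: G→U→T→W = 7+7+9+4 = 27 ⇒ 27 days.
Since G is critical, the +6 change carries straight to that chain (now 33 days).
No other chain overtakes it, so the finish is 33 days.

33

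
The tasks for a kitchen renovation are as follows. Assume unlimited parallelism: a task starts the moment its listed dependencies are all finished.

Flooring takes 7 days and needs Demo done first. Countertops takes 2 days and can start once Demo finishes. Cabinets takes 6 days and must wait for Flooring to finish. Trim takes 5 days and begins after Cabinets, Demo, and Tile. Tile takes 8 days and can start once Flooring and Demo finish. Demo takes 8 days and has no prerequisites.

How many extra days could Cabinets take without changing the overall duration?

Demo→Flooring→Tile→Trim = 8+7+8+5 = 28 sets the makespan at 28 days.
Cabinets finishes as early as 21 and must finish by 23.
Slack of Cabinets = 17 − 15 = 2 days.

2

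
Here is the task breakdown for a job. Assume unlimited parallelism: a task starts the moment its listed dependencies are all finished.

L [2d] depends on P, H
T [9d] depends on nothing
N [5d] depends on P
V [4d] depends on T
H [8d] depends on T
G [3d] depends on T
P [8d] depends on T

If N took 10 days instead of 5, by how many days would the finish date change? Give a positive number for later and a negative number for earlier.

Baseline: T→P→N = 9+8+5 = 22 → 22 days.
Since N is critical, the +5 change carries straight to that chain (now 27 days).
No other chain overtakes it, so the finish is 27 days.
Change in finish: 27 − 22 = +5 days.

5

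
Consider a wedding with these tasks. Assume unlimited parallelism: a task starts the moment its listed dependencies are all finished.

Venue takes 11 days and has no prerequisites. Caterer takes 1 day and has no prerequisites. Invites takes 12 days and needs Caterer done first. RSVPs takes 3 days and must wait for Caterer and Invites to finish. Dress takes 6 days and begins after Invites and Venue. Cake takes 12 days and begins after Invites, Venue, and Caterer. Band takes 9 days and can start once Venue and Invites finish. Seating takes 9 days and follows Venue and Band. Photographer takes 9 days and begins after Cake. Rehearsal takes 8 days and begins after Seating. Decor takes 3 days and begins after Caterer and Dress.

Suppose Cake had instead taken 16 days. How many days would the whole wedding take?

39

The binding path is Caterer→Invites→Band→Seating→Rehearsal = 1+12+9+9+8 = 39; finish at 39 days.
The longest path through Cake is only 34 days, so Cake has float 5.
The critical path is still Caterer→Invites→Band→Seating→Rehearsal; finish is now 39 days.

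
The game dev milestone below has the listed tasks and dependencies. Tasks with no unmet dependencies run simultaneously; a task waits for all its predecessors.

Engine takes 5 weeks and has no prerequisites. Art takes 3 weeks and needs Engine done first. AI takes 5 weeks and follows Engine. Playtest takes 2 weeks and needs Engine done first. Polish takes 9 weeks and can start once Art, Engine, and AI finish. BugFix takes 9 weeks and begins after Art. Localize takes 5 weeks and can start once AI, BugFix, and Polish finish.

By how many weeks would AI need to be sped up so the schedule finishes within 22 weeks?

2

Current finish: 24 weeks; target: 22.
AI is on every critical path, so each week cut from AI cuts the finish by one (this holds down to a finish of 22).
Need 24 − 22 = 2 weeks off AI → AI becomes 3 weeks, finish becomes 22.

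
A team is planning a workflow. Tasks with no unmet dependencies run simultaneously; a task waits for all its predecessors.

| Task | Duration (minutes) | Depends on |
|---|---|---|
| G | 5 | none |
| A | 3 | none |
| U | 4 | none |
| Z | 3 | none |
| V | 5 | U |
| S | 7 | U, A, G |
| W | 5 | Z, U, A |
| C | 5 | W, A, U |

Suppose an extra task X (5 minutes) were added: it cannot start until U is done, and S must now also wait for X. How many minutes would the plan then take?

Originally the plan takes 14 minutes.
With X inserted, S now waits for max(U, A, G, X).
New critical path: U→X→S = 4+5+7 = 16 ⇒ 16 minutes.

16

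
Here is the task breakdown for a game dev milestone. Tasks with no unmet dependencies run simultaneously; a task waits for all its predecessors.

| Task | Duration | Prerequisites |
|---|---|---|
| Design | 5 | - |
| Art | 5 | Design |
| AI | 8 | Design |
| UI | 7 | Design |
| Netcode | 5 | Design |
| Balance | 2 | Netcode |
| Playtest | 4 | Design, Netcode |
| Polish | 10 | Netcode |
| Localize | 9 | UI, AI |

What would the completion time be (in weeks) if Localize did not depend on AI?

21

Before: longest chain Design→AI→Localize = 5+8+9 = 22, finish 22.
Without AI→Localize, Localize's earliest start moves from 13 to 12.
New critical path: Design→UI→Localize = 5+7+9 = 21 ⇒ 21 weeks.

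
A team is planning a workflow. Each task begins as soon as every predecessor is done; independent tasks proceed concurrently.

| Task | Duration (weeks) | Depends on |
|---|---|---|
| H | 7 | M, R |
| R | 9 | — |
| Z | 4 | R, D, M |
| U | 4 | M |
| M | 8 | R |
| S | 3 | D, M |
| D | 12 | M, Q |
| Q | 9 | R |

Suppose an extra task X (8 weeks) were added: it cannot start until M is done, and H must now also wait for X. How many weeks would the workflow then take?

34

Originally the workflow takes 34 weeks.
With X inserted, H now waits for max(M, R, X).
New critical path: R→Q→D→Z = 9+9+12+4 = 34 ⇒ 34 weeks.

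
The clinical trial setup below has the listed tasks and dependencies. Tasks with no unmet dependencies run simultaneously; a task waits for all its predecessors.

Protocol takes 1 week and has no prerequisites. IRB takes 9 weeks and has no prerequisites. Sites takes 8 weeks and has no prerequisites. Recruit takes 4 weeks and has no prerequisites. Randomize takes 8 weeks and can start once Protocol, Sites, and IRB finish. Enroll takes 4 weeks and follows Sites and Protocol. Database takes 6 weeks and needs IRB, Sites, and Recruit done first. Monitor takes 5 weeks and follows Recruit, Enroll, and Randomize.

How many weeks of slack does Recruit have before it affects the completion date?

12

The longest chain is IRB→Randomize→Monitor = 9+8+5 = 22; overall finish 22 weeks.
The longest chain containing Recruit totals 10 weeks.
So Recruit can slip 16 − 4 = 12 weeks.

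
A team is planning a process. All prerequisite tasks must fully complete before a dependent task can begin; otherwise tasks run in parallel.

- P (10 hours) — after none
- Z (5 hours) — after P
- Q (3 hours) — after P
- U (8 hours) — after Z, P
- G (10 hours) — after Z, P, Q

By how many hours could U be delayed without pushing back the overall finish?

2

Critical path: P→Z→G = 10+5+10 = 25, so the finish is 25 hours.
U finishes as early as 23 and must finish by 25.
Slack of U = 17 − 15 = 2 hours.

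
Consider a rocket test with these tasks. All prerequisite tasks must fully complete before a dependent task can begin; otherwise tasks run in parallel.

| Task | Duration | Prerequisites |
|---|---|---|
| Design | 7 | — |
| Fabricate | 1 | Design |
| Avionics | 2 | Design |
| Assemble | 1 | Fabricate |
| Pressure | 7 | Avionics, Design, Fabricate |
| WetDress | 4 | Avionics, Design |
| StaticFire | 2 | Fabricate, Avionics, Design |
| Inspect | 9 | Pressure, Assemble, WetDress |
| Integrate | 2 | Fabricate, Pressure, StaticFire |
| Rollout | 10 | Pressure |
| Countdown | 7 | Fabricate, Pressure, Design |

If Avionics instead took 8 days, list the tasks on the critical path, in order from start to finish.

Design, Avionics, Pressure, Rollout

Critical path before the change: Design→Avionics→Pressure→Rollout = 7+2+7+10 = 26 giving 26 days.
Since Avionics is critical, the +6 change carries straight to that chain (now 32 days).
The critical path is still Design→Avionics→Pressure→Rollout; finish is now 32 days.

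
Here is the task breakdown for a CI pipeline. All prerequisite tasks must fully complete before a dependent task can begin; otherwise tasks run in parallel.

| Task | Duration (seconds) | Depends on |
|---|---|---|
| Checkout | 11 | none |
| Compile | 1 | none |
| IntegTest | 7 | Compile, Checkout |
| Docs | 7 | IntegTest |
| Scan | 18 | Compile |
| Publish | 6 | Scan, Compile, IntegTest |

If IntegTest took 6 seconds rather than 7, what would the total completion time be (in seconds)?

25

Actual critical path: Checkout→IntegTest→Docs = 11+7+7 = 25 ⇒ 25 seconds.
IntegTest lies on that path, so at 6 seconds the path becomes 24 seconds.
Now Compile→Scan→Publish = 1+18+6 = 25 is longest, so the finish becomes 25 seconds.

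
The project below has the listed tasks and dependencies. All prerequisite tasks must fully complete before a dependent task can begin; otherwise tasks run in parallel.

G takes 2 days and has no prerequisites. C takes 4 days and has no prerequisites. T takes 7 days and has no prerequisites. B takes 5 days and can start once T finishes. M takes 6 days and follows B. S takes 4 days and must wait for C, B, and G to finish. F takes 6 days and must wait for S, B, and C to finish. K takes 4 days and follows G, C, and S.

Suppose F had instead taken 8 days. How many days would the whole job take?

24

Critical path before the change: T→B→S→F = 7+5+4+6 = 22 giving 22 days.
F is on the critical path; changing it to 8 makes that path 24 days.
That remains the longest chain; total 24 days.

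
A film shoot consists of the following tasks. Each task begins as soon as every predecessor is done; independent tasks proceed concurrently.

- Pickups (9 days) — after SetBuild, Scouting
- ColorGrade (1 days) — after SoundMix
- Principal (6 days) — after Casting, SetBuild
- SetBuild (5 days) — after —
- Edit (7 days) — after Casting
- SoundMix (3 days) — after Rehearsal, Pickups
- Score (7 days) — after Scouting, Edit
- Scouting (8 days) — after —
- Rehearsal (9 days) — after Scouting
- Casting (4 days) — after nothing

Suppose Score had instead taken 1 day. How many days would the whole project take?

Critical path before the change: Scouting→Rehearsal→SoundMix→ColorGrade = 8+9+3+1 = 21 giving 21 days.
Score has 3 days of float (longest path through it is 18).
No other chain overtakes it, so the finish is 21 days.

21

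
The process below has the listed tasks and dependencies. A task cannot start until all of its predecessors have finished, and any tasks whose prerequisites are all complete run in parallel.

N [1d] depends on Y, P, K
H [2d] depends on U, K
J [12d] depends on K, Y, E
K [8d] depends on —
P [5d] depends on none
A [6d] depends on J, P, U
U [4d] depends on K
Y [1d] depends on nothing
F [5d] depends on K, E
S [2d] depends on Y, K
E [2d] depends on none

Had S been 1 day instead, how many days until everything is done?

26

Actual critical path: K→J→A = 8+12+6 = 26 ⇒ 26 days.
S has 16 days of float (longest path through it is 10).
No other chain overtakes it, so the finish is 26 days.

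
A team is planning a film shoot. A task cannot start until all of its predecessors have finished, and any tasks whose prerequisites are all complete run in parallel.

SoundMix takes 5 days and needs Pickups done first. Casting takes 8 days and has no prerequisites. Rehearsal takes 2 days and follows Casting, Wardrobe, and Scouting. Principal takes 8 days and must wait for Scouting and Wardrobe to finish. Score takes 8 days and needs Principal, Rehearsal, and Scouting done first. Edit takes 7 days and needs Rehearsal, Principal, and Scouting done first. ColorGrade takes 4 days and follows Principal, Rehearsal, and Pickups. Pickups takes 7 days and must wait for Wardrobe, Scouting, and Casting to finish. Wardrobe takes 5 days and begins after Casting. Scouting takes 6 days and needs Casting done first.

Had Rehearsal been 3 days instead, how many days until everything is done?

Actual critical path: Casting→Scouting→Principal→Score = 8+6+8+8 = 30 ⇒ 30 days.
The longest path through Rehearsal is only 24 days, so Rehearsal has float 6.
No other chain overtakes it, so the finish is 30 days.

30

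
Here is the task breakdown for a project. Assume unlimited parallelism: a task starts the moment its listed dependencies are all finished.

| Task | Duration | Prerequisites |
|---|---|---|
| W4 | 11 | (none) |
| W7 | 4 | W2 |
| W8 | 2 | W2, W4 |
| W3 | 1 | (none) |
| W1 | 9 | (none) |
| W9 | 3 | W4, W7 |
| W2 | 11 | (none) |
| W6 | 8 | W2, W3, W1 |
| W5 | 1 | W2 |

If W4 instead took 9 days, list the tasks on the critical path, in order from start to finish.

The binding path is W2→W6 = 11+8 = 19; finish at 19 days.
W4 is off the critical path — its longest chain is 14 days, giving 5 of slack.
That remains the longest chain; total 19 days.

W2, W6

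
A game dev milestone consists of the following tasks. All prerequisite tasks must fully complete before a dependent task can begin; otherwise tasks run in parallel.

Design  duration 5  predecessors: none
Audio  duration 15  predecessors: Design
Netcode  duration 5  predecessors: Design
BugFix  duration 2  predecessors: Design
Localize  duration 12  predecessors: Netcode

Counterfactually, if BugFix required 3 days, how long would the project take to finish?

Actual critical path: Design→Netcode→Localize = 5+5+12 = 22 ⇒ 22 days.
BugFix is off the critical path — its longest chain is 7 days, giving 15 of slack.
No other chain overtakes it, so the finish is 22 days.

22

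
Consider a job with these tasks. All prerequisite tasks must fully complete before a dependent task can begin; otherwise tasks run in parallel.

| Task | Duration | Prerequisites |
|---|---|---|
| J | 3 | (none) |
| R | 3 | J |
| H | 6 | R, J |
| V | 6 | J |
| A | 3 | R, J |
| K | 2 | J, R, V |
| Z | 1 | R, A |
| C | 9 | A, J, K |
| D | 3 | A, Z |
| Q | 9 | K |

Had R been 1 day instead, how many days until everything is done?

20

Baseline: J→V→K→C = 3+6+2+9 = 20 → 20 days.
R has 2 days of float (longest path through it is 18).
No other chain overtakes it, so the finish is 20 days.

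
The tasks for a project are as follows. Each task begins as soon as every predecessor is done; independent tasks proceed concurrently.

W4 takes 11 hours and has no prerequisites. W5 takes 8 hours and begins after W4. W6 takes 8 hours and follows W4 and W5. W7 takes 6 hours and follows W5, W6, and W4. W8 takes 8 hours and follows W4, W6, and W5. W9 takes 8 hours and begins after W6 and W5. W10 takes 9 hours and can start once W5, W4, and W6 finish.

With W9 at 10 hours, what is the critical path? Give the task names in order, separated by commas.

As given, the longest chain is W4→W5→W6→W10 = 11+8+8+9 = 36, so the finish is 36 hours.
W9 is off the critical path — its longest chain is 35 hours, giving 1 of slack.
The binding chain switches to W4→W5→W6→W9 = 11+8+8+10 = 37; finish 37 hours.

W4, W5, W6, W9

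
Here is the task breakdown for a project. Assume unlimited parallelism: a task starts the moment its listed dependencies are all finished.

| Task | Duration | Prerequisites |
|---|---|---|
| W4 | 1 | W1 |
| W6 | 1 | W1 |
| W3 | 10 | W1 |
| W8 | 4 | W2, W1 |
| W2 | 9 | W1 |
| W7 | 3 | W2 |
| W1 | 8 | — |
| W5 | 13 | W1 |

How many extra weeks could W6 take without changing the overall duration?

The longest chain is W1→W2→W8 = 8+9+4 = 21; overall finish 21 weeks.
The longest chain containing W6 totals 9 weeks.
Slack of W6 = 20 − 8 = 12 weeks.

12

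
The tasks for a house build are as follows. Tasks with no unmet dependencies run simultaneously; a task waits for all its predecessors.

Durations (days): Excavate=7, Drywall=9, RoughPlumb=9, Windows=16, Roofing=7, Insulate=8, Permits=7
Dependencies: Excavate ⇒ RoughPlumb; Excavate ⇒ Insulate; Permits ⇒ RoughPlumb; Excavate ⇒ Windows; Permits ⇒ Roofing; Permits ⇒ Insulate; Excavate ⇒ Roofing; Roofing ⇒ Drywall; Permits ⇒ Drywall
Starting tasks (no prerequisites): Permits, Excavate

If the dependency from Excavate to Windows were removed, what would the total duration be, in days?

23

Original critical path: Permits→Roofing→Drywall = 7+7+9 = 23 ⇒ 23 days.
Without Excavate→Windows, Windows's earliest start moves from 7 to 0.
After: Permits→Roofing→Drywall = 7+7+9 = 23 → 23 days.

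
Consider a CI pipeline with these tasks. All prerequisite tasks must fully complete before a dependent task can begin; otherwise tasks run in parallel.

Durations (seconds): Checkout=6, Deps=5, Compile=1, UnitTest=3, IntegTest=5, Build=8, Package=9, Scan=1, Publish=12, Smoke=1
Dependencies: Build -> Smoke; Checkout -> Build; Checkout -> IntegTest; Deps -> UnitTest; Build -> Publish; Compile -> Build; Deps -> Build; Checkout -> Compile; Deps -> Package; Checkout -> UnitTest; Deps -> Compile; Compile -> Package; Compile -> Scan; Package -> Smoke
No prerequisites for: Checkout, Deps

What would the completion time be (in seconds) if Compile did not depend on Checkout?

26

Original critical path: Checkout→Compile→Build→Publish = 6+1+8+12 = 27 ⇒ 27 seconds.
Without Checkout→Compile, Compile's earliest start moves from 6 to 5.
The longest chain is now Checkout→Build→Publish = 6+8+12 = 26, so the CI pipeline takes 26 seconds.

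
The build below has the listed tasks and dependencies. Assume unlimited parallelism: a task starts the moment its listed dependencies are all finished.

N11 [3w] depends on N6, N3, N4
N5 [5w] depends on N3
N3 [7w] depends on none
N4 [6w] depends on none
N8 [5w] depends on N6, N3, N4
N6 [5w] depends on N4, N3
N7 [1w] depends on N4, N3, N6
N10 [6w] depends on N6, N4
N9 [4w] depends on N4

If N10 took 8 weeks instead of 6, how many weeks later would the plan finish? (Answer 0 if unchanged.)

2

Actual critical path: N3→N6→N10 = 7+5+6 = 18 ⇒ 18 weeks.
N10 is on the critical path; changing it to 8 makes that path 20 weeks.
That remains the longest chain; total 20 weeks.
Change in finish: 20 − 18 = +2 weeks.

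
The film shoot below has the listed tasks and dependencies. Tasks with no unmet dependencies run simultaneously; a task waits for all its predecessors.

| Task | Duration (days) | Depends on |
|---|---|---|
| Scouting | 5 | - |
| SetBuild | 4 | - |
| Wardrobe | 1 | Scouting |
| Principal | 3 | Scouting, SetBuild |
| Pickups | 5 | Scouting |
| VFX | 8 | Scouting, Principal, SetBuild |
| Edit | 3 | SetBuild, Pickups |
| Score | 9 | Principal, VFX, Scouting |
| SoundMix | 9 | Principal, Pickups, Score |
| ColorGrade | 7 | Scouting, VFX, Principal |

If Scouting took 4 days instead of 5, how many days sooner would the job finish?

1

Actual critical path: Scouting→Principal→VFX→Score→SoundMix = 5+3+8+9+9 = 34 ⇒ 34 days.
Scouting is on the critical path; changing it to 4 makes that path 33 days.
That remains the longest chain; total 33 days.
Change in finish: 33 − 34 = -1 days.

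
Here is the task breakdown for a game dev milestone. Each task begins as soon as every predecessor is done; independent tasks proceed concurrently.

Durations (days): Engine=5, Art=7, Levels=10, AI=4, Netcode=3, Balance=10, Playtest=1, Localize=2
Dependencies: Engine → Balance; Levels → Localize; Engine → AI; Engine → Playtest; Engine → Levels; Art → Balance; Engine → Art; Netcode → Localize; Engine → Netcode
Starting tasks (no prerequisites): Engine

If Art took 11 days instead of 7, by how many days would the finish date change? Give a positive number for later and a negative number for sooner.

As given, the longest chain is Engine→Art→Balance = 5+7+10 = 22, so the finish is 22 days.
Since Art is critical, the +4 change carries straight to that chain (now 26 days).
That remains the longest chain; total 26 days.
Change in finish: 26 − 22 = +4 days.

4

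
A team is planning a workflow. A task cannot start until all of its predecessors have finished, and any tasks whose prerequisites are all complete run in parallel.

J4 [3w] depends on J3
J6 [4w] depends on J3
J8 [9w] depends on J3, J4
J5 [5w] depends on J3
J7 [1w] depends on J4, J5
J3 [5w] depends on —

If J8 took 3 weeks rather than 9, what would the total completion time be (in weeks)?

11

Actual critical path: J3→J4→J8 = 5+3+9 = 17 ⇒ 17 weeks.
J8 lies on that path, so at 3 weeks the path becomes 11 weeks.
No other chain overtakes it, so the finish is 11 weeks.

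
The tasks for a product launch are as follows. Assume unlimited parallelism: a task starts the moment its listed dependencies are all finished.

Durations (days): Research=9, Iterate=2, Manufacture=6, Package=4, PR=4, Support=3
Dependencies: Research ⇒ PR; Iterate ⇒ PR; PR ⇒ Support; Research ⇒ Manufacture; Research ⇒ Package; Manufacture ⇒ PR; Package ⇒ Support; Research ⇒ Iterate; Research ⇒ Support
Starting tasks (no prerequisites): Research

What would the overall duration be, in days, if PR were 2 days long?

As given, the longest chain is Research→Manufacture→PR→Support = 9+6+4+3 = 22, so the finish is 22 days.
PR lies on that path, so at 2 days the path becomes 20 days.
That remains the longest chain; total 20 days.

20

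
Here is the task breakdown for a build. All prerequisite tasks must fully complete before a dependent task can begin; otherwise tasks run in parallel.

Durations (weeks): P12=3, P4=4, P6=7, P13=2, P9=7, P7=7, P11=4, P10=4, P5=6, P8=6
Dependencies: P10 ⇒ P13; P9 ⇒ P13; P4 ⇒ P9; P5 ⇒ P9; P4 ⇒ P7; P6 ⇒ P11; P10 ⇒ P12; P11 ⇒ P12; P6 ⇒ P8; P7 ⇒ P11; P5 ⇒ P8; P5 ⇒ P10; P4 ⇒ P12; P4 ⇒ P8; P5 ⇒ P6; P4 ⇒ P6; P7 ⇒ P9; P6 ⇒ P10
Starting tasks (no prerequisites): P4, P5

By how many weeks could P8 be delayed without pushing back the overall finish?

1

The longest chain is P4→P7→P9→P13 = 4+7+7+2 = 20; overall finish 20 weeks.
Longest path through P8: 19 weeks (earliest finish 19, latest finish 20).
So P8 can slip 20 − 19 = 1 week.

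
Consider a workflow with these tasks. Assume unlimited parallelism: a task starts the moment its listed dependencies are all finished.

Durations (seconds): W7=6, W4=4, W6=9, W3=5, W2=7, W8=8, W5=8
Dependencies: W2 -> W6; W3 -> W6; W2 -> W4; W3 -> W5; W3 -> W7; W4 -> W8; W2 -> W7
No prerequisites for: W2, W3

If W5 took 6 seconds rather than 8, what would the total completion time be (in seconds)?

19

Actual critical path: W2→W4→W8 = 7+4+8 = 19 ⇒ 19 seconds.
W5 is off the critical path — its longest chain is 13 seconds, giving 6 of slack.
No other chain overtakes it, so the finish is 19 seconds.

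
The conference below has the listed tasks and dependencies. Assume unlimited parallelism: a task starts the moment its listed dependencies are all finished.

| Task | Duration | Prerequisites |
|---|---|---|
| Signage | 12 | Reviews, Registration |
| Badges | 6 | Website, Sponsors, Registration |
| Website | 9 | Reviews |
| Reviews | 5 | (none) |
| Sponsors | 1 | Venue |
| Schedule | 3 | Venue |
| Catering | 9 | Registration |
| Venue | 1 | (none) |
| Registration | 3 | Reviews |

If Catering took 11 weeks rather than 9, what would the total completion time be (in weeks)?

20

Baseline: Reviews→Website→Badges = 5+9+6 = 20 → 20 weeks.
Catering has 3 weeks of float (longest path through it is 17).
No other chain overtakes it, so the finish is 20 weeks.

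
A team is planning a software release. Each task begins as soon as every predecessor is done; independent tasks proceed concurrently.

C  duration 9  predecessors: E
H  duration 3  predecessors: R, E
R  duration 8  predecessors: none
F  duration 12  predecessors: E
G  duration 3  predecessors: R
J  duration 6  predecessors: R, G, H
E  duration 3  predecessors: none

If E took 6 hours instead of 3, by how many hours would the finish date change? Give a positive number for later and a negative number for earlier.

Baseline: R→H→J = 8+3+6 = 17 → 17 hours.
E is off the critical path — its longest chain is 15 hours, giving 2 of slack.
Now E→F = 6+12 = 18 is longest, so the finish becomes 18 hours.
Change in finish: 18 − 17 = +1 hours.

1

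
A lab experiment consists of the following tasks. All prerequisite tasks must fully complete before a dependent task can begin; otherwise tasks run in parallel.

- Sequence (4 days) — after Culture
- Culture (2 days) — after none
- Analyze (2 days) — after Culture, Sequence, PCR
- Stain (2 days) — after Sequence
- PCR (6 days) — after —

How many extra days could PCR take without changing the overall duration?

Culture→Sequence→Analyze = 2+4+2 = 8 sets the makespan at 8 days.
PCR finishes as early as 6 and must finish by 6.
So PCR can slip 6 − 6 = 0 days.

0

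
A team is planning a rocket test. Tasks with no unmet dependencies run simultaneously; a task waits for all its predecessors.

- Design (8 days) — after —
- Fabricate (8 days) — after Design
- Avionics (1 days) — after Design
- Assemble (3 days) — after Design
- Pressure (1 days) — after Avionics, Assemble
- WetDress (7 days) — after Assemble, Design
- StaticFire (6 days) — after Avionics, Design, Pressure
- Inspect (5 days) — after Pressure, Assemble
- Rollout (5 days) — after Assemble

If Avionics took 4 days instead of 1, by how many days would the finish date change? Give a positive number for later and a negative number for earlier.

The binding path is Design→Assemble→Pressure→StaticFire = 8+3+1+6 = 18; finish at 18 days.
Avionics has 2 days of float (longest path through it is 16).
New critical path: Design→Avionics→Pressure→StaticFire = 8+4+1+6 = 19 ⇒ 19 days.
Change in finish: 19 − 18 = +1 days.

1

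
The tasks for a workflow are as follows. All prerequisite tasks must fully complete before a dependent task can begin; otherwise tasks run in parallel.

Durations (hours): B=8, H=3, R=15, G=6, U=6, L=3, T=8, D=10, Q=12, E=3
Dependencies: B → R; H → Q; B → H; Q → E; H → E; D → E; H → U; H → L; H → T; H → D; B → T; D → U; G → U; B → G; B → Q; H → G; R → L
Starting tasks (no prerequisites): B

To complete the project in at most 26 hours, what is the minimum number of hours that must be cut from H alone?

Current finish: 27 hours; target: 26.
H is on every critical path, so each hour cut from H cuts the finish by one (this holds down to a finish of 26).
Need 27 − 26 = 1 hour off H → H becomes 2 hours, finish becomes 26.

1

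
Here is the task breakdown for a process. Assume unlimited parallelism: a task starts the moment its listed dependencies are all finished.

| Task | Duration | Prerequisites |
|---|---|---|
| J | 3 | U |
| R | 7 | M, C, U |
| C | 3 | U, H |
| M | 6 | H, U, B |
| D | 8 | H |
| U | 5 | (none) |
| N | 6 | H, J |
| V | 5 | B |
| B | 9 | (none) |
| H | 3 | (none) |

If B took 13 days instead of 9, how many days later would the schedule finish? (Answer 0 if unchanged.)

The binding path is B→M→R = 9+6+7 = 22; finish at 22 days.
B is on the critical path; changing it to 13 makes that path 26 days.
That remains the longest chain; total 26 days.
Change in finish: 26 − 22 = +4 days.

4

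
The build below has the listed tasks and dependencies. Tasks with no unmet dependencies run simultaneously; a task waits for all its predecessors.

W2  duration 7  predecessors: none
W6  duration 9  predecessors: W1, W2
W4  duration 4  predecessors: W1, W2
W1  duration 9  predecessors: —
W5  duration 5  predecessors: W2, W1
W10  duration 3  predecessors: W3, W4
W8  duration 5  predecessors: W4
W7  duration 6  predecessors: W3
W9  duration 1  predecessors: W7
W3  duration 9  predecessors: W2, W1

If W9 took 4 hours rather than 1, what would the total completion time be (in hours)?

Baseline: W1→W3→W7→W9 = 9+9+6+1 = 25 → 25 hours.
Since W9 is critical, the +3 change carries straight to that chain (now 28 hours).
That remains the longest chain; total 28 hours.

28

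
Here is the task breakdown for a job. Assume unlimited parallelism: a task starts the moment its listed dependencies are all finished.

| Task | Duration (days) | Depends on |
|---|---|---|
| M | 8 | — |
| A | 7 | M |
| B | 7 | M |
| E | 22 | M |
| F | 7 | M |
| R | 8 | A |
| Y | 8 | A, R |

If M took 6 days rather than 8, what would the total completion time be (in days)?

Critical path before the change: M→A→R→Y = 8+7+8+8 = 31 giving 31 days.
Since M is critical, the -2 change carries straight to that chain (now 29 days).
That remains the longest chain; total 29 days.

29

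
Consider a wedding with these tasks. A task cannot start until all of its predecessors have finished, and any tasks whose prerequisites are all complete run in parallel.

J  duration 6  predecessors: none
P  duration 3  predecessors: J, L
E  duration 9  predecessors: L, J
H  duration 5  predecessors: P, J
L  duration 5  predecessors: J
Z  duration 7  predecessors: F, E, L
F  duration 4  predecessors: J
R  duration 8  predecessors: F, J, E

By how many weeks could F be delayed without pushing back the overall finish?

10

The longest chain is J→L→E→R = 6+5+9+8 = 28; overall finish 28 weeks.
Longest path through F: 18 weeks (earliest finish 10, latest finish 20).
Slack of F = 16 − 6 = 10 weeks.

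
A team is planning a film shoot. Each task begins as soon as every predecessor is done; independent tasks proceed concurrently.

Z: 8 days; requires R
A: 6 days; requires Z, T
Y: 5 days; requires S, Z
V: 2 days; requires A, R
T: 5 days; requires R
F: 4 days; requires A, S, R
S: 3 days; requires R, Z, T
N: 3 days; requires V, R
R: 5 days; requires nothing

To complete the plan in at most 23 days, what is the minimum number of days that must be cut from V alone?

1

Current finish: 24 days; target: 23.
V is on every critical path, so each day cut from V cuts the finish by one (this holds down to a finish of 23).
Need 24 − 23 = 1 day off V → V becomes 1 day, finish becomes 23.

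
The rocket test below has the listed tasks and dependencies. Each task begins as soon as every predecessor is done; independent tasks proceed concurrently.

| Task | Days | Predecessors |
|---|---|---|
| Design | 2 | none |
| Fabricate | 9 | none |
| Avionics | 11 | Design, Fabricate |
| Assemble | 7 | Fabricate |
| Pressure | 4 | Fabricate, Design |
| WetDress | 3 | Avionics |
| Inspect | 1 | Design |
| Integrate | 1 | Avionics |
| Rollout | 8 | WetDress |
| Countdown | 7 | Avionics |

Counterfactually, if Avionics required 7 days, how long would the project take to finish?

Critical path before the change: Fabricate→Avionics→WetDress→Rollout = 9+11+3+8 = 31 giving 31 days.
Avionics is on the critical path; changing it to 7 makes that path 27 days.
The critical path is still Fabricate→Avionics→WetDress→Rollout; finish is now 27 days.

27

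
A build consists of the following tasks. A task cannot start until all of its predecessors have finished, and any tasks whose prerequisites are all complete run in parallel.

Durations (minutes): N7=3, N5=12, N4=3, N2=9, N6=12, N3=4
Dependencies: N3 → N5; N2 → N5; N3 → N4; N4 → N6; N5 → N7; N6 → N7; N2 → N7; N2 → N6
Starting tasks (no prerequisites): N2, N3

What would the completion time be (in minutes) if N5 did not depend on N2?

With the dependency in place, N2→N5→N7 = 9+12+3 = 24 sets the finish at 24 minutes.
Without N2→N5, N5's earliest start moves from 9 to 4.
New critical path: N2→N6→N7 = 9+12+3 = 24 ⇒ 24 minutes.

24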